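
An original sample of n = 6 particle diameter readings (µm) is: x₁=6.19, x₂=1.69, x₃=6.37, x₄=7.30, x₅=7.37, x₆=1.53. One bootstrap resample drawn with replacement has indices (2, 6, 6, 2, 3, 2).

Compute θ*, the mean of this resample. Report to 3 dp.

θ* = 2.417

Resample values: 1.69, 1.53, 1.53, 1.69, 6.37, 1.69.
Mean = (1.69 + 1.53 + 1.53 + 1.69 + 6.37 + 1.69) / 6 = 14.500 / 6 = 2.417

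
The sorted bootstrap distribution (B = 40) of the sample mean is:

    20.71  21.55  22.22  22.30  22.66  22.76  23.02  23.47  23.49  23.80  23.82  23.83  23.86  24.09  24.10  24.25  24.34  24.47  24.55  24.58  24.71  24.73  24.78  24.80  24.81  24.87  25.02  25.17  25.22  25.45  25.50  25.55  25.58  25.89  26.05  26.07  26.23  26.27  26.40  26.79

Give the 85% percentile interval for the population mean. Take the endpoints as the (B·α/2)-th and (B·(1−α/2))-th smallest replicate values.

(22.22, 26.23)

α = 0.15; lower rank = 40 × 0.075 = 3; upper rank = 40 × 0.925 = 37.
The 3rd smallest replicate is 22.22; the 37th is 26.23.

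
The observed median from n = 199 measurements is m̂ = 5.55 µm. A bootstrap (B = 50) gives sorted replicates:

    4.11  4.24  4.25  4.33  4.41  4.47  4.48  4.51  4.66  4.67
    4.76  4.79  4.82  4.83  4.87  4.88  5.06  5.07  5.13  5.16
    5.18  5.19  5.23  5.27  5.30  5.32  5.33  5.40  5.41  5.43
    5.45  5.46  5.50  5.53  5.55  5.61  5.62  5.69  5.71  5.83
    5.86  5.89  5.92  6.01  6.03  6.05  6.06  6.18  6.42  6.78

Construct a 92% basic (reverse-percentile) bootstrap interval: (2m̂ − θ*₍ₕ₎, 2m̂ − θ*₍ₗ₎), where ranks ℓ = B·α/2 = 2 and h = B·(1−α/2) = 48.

(4.92, 6.86)

Percentile endpoints at ranks 2 and 48: θ*₍2₎ = 4.24, θ*₍48₎ = 6.18.
Basic interval reflects these around m̂:
  lower = 2 × 5.55 − 6.18 = 4.92
  upper = 2 × 5.55 − 4.24 = 6.86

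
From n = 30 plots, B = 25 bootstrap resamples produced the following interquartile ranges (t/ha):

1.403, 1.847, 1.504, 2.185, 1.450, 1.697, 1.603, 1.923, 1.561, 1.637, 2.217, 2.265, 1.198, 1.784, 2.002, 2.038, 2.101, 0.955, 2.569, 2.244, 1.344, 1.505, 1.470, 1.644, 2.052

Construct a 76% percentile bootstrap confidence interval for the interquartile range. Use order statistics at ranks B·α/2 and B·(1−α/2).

Sorted replicates: 0.955, 1.198, 1.344, 1.403, 1.450, 1.470, 1.504, 1.505, 1.561, 1.603, 1.637, 1.644, 1.697, 1.784, 1.847, 1.923, 2.002, 2.038, 2.052, 2.101, 2.185, 2.217, 2.244, 2.265, 2.569
α = 0.24; lower rank = 25 × 0.120 = 3; upper rank = 25 × 0.880 = 22.
The 3rd smallest replicate is 1.344; the 22nd is 2.217.

(1.344, 2.217)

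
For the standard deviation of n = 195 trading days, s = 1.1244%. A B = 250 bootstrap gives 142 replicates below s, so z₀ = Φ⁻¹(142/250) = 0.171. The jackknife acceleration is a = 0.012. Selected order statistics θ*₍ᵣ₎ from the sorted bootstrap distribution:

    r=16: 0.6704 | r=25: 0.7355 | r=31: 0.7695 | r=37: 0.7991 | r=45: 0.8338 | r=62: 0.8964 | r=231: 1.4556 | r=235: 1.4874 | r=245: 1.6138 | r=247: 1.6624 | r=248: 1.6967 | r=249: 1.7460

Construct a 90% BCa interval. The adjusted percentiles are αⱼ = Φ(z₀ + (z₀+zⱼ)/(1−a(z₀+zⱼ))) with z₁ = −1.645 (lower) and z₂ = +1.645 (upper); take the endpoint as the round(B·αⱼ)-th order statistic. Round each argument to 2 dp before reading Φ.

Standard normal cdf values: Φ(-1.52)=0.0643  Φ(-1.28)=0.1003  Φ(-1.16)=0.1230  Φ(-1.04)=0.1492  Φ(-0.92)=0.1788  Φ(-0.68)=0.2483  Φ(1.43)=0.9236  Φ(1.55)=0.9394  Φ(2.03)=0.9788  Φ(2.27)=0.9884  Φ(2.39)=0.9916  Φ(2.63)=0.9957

Lower: z₀ + z₁ = 0.171 + (-1.645) = -1.474; 1 − a(z₀+z₁) = 1 − (0.012)(-1.474) = 1.0177; argument = 0.171 + (-1.474)/1.0177 = -1.2774 → -1.28.
α₁ = Φ(-1.28) = 0.1003; rank = round(250 × 0.1003) = 25; θ*₍25₎ = 0.7355.
Upper: z₀ + z₂ = 1.816; 1 − a(z₀+z₂) = 0.9782; argument = 2.0275 → 2.03; α₂ = 0.9788; rank = 245; θ*₍245₎ = 1.6138.

(0.7355, 1.6138)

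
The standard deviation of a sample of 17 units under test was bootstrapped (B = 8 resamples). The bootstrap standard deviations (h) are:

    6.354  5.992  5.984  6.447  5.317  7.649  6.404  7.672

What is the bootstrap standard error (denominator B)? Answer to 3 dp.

Bootstrap SE is the standard deviation of the 8 replicate standard deviations.
Mean of replicates: (6.354 + 5.992 + 5.984 + 6.447 + 5.317 + 7.649 + 6.404 + 7.672) / 8 = 51.8190 / 8 = 6.4774
Sum of squared deviations: (−0.1234)² + (−0.4854)² + (−0.4934)² + (−0.0304)² + (−1.1604)² + (+1.1716)² + (−0.0734)² + (+1.1946)² = 4.6468
Variance = 4.6468 / 8 = 0.5809
SE* = √0.5809

SE* = 0.762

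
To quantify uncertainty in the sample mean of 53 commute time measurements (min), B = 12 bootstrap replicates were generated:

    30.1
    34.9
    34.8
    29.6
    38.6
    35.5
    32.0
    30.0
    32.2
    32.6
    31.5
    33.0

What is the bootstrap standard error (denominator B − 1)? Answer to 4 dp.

SE* = 2.6519

Bootstrap SE is the standard deviation of the 12 replicate means.
Mean of replicates: (30.1 + 34.9 + 34.8 + 29.6 + 38.6 + 35.5 + 32.0 + 30.0 + 32.2 + 32.6 + 31.5 + 33.0) / 12 = 394.80000 / 12 = 32.90000
Sum of squared deviations: (−2.80000)² + (+2.00000)² + (+1.90000)² + (−3.30000)² + (+5.70000)² + (+2.60000)² + (−0.90000)² + (−2.90000)² + (−0.70000)² + (−0.30000)² + (−1.40000)² + (+0.10000)² = 77.36000
Variance = 77.36000 / 11 = 7.03273
SE* = √7.03273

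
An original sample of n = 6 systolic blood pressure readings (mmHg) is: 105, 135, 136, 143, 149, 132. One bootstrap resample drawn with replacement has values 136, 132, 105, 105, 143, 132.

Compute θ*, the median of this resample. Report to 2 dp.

Sorted: 105, 105, 132, 132, 136, 143
Median = average of the two middle values = 132.00

θ* = 132.00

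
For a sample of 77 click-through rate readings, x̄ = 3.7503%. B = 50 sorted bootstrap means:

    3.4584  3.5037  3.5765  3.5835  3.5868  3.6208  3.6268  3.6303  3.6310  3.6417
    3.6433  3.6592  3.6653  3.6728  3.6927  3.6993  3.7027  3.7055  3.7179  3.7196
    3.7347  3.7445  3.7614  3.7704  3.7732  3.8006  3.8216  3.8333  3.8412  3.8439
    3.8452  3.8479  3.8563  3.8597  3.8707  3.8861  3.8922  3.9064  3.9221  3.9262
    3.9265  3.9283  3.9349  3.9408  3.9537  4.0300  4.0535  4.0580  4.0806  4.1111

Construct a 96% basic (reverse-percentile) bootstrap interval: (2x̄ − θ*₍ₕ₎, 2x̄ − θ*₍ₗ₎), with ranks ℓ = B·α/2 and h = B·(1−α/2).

(3.4200, 4.0422)

Percentile endpoints at ranks 1 and 49: θ*₍1₎ = 3.4584, θ*₍49₎ = 4.0806.
Basic interval reflects these around x̄:
  lower = 2 × 3.7503 − 4.0806 = 3.4200
  upper = 2 × 3.7503 − 3.4584 = 4.0422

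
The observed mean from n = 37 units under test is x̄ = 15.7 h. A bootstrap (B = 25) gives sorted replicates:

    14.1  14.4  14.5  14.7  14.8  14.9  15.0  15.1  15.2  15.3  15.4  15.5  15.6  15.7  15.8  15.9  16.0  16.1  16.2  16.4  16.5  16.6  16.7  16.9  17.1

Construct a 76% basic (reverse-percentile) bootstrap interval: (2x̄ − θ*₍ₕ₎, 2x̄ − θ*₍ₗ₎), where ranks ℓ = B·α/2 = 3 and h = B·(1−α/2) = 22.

Percentile endpoints at ranks 3 and 22: θ*₍3₎ = 14.5, θ*₍22₎ = 16.6.
Basic interval reflects these around x̄:
  lower = 2 × 15.7 − 16.6 = 14.8
  upper = 2 × 15.7 − 14.5 = 16.9

(14.8, 16.9)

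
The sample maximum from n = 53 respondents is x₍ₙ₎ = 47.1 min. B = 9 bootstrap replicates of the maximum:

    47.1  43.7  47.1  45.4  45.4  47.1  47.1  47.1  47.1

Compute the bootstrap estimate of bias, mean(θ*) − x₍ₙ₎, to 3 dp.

mean(θ*) = (47.1 + 43.7 + 47.1 + 45.4 + 45.4 + 47.1 + 47.1 + 47.1 + 47.1) / 9 = 46.3444
bias = 46.3444 − 47.1

bias = −0.756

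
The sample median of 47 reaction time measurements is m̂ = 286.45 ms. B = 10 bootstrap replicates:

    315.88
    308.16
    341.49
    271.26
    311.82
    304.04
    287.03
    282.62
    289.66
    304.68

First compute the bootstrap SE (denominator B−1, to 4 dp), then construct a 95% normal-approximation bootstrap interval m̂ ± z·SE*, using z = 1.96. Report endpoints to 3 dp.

(247.285, 325.615)

Mean of replicates = 301.6640; sum of squared deviations = 3593.6160; SE* = √(3593.6160/9) = 19.9823
Margin = 1.96 × 19.9823 = 39.1653
Interval: 286.45 ± 39.1653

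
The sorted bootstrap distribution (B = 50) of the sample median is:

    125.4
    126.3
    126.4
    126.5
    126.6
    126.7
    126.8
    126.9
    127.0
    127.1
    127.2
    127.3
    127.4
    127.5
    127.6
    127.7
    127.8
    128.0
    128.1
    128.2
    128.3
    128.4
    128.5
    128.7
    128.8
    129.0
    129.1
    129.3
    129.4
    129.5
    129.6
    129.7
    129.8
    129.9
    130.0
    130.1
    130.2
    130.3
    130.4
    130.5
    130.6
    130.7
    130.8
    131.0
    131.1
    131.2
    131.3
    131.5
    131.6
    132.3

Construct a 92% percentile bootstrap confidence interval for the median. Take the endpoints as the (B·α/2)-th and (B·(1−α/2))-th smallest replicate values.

α = 0.08; lower rank = 50 × 0.040 = 2; upper rank = 50 × 0.960 = 48.
The 2nd smallest replicate is 126.3; the 48th is 131.5.

(126.3, 131.5)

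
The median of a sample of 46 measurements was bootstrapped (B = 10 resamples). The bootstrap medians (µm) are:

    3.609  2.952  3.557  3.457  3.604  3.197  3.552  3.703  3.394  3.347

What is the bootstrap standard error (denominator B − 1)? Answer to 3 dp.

Bootstrap SE is the standard deviation of the 10 replicate medians.
Mean of replicates: (3.609 + 2.952 + 3.557 + 3.457 + 3.604 + 3.197 + 3.552 + 3.703 + 3.394 + 3.347) / 10 = 34.3720 / 10 = 3.4372
Sum of squared deviations: (+0.1718)² + (−0.4852)² + (+0.1198)² + (+0.0198)² + (+0.1668)² + (−0.2402)² + (+0.1148)² + (+0.2658)² + (−0.0432)² + (−0.0902)² = 0.4590
Variance = 0.4590 / 9 = 0.0510
SE* = √0.0510

SE* = 0.226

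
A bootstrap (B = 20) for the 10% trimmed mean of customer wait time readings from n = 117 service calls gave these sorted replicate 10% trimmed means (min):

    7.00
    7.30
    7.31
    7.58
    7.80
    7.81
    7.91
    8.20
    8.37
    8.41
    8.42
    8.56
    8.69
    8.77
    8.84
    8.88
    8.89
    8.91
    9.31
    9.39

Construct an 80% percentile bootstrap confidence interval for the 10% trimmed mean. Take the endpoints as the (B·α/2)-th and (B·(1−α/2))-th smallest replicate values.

(7.30, 8.91)

α = 0.20; lower rank = 20 × 0.100 = 2; upper rank = 20 × 0.900 = 18.
The 2nd smallest replicate is 7.30; the 18th is 8.91.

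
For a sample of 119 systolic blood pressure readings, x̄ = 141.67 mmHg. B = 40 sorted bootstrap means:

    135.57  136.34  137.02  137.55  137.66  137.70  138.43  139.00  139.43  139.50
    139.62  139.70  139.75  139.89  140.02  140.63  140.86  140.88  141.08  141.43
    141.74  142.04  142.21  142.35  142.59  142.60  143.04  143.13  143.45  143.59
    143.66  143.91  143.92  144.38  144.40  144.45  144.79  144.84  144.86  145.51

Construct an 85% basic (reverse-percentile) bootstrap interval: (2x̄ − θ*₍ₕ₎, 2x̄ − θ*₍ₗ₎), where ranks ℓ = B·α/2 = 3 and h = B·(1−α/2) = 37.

(138.55, 146.32)

Percentile endpoints at ranks 3 and 37: θ*₍3₎ = 137.02, θ*₍37₎ = 144.79.
Basic interval reflects these around x̄:
  lower = 2 × 141.67 − 144.79 = 138.55
  upper = 2 × 141.67 − 137.02 = 146.32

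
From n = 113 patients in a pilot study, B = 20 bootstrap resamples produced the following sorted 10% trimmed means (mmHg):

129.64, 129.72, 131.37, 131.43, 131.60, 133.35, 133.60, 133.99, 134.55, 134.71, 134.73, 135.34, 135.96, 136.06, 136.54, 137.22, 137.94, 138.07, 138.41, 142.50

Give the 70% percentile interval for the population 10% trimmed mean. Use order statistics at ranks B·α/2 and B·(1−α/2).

(131.37, 137.94)

α = 0.30; lower rank = 20 × 0.150 = 3; upper rank = 20 × 0.850 = 17.
The 3rd smallest replicate is 131.37; the 17th is 137.94.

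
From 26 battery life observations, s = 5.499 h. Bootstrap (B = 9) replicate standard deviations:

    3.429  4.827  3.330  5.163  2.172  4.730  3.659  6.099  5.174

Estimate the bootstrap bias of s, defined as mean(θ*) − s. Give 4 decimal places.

mean(θ*) = (3.429 + 4.827 + 3.330 + 5.163 + 2.172 + 4.730 + 3.659 + 6.099 + 5.174) / 9 = 4.28700
bias = 4.28700 − 5.499

bias = −1.2120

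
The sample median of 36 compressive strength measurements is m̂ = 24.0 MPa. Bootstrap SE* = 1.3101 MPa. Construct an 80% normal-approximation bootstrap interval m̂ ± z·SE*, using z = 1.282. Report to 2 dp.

(22.32, 25.68)

Margin = 1.282 × 1.3101 = 1.680
Interval: 24.0 ± 1.680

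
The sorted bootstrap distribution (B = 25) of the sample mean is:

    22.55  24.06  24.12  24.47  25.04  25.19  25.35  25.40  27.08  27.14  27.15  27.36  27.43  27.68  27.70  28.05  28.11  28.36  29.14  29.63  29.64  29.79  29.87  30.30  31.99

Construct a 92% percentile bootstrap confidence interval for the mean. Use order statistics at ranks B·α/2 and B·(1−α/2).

(22.55, 30.30)

α = 0.08; lower rank = 25 × 0.040 = 1; upper rank = 25 × 0.960 = 24.
The 1st smallest replicate is 22.55; the 24th is 30.30.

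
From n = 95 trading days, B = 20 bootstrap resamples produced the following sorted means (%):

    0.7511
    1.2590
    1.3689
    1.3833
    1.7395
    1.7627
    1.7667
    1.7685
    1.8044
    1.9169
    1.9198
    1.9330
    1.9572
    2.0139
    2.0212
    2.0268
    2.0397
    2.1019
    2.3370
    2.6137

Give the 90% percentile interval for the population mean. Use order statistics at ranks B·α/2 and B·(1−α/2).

α = 0.10; lower rank = 20 × 0.050 = 1; upper rank = 20 × 0.950 = 19.
The 1st smallest replicate is 0.7511; the 19th is 2.3370.

(0.7511, 2.3370)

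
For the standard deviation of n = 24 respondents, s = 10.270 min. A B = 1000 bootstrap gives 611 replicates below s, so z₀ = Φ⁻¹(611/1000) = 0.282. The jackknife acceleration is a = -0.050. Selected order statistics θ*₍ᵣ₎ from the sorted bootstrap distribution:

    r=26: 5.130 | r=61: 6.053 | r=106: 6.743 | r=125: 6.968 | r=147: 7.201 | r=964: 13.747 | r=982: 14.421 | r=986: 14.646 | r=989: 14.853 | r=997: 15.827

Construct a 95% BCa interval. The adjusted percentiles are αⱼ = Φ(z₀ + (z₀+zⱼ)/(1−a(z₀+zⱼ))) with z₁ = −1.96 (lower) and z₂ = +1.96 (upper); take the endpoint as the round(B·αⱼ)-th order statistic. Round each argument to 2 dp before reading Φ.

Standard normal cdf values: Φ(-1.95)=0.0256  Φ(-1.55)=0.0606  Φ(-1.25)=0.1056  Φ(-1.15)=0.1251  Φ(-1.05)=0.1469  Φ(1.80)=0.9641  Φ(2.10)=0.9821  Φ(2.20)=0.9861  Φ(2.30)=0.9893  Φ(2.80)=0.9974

Lower: z₀ + z₁ = 0.282 + (-1.960) = -1.678; 1 − a(z₀+z₁) = 1 − (-0.050)(-1.678) = 0.9161; argument = 0.282 + (-1.678)/0.9161 = -1.5497 → -1.55.
α₁ = Φ(-1.55) = 0.0606; rank = round(1000 × 0.0606) = 61; θ*₍61₎ = 6.053.
Upper: z₀ + z₂ = 2.242; 1 − a(z₀+z₂) = 1.1121; argument = 2.2980 → 2.30; α₂ = 0.9893; rank = 989; θ*₍989₎ = 14.853.

(6.053, 14.853)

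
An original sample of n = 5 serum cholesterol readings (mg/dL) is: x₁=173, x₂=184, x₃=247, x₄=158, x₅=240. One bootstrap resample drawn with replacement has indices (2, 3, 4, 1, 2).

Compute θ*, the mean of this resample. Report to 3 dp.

Resample values: 184, 247, 158, 173, 184.
Mean = (184 + 247 + 158 + 173 + 184) / 5 = 946.0 / 5 = 189.200

θ* = 189.200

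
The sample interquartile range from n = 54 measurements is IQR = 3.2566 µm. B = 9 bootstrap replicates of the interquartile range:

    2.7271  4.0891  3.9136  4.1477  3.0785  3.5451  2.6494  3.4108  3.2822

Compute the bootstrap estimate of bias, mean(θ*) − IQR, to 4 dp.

mean(θ*) = (2.7271 + 4.0891 + 3.9136 + 4.1477 + 3.0785 + 3.5451 + 2.6494 + 3.4108 + 3.2822) / 9 = 3.42706
bias = 3.42706 − 3.2566

bias = +0.1705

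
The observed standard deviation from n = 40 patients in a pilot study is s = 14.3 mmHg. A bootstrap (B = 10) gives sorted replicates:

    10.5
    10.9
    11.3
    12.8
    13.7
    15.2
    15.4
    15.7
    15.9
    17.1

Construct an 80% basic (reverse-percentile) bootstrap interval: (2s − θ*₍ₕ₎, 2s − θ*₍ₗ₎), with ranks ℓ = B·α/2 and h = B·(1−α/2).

Percentile endpoints at ranks 1 and 9: θ*₍1₎ = 10.5, θ*₍9₎ = 15.9.
Basic interval reflects these around s:
  lower = 2 × 14.3 − 15.9 = 12.7
  upper = 2 × 14.3 − 10.5 = 18.1

(12.7, 18.1)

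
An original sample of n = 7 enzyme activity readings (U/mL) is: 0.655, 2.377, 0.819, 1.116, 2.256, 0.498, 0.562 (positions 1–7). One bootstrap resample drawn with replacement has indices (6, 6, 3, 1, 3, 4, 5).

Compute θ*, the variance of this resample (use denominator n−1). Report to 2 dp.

θ* = 0.38

Resample values: 0.498, 0.498, 0.819, 0.655, 0.819, 1.116, 2.256.
Mean = 0.9516; sum of squared deviations = 2.2631
s² = 2.2631 / 6 = 0.3772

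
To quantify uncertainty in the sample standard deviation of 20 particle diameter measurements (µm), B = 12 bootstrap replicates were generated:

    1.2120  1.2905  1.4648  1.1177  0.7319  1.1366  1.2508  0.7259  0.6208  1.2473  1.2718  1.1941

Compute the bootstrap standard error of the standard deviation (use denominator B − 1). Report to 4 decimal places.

SE* = 0.2648

Bootstrap SE is the standard deviation of the 12 replicate standard deviations.
Mean of replicates: (1.2120 + 1.2905 + 1.4648 + 1.1177 + 0.7319 + 1.1366 + 1.2508 + 0.7259 + 0.6208 + 1.2473 + 1.2718 + 1.1941) / 12 = 13.26420 / 12 = 1.10535
Sum of squared deviations: (+0.10665)² + (+0.18515)² + (+0.35945)² + (+0.01235)² + (−0.37345)² + (+0.03125)² + (+0.14545)² + (−0.37945)² + (−0.48455)² + (+0.14195)² + (+0.16645)² + (+0.08875)² = 0.77111
Variance = 0.77111 / 11 = 0.07010
SE* = √0.07010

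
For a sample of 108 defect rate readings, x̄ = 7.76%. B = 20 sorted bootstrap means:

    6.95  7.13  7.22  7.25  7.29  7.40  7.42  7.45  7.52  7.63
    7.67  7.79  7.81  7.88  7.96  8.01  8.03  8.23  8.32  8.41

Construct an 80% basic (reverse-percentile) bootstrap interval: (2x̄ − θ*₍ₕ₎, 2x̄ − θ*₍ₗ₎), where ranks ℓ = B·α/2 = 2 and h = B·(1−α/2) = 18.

Percentile endpoints at ranks 2 and 18: θ*₍2₎ = 7.13, θ*₍18₎ = 8.23.
Basic interval reflects these around x̄:
  lower = 2 × 7.76 − 8.23 = 7.29
  upper = 2 × 7.76 − 7.13 = 8.39

(7.29, 8.39)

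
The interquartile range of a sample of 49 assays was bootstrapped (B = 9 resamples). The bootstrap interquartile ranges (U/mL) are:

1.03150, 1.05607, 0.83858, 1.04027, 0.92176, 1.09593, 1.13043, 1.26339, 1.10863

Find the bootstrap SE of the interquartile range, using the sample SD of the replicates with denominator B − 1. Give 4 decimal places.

SE* = 0.1220

Bootstrap SE is the standard deviation of the 9 replicate interquartile ranges.
Mean of replicates: (1.03150 + 1.05607 + 0.83858 + 1.04027 + 0.92176 + 1.09593 + 1.13043 + 1.26339 + 1.10863) / 9 = 9.486560 / 9 = 1.054062
Sum of squared deviations: (−0.022562)² + (+0.002008)² + (−0.215482)² + (−0.013792)² + (−0.132302)² + (+0.041868)² + (+0.076368)² + (+0.209328)² + (+0.054568)² = 0.119020
Variance = 0.119020 / 8 = 0.014878
SE* = √0.014878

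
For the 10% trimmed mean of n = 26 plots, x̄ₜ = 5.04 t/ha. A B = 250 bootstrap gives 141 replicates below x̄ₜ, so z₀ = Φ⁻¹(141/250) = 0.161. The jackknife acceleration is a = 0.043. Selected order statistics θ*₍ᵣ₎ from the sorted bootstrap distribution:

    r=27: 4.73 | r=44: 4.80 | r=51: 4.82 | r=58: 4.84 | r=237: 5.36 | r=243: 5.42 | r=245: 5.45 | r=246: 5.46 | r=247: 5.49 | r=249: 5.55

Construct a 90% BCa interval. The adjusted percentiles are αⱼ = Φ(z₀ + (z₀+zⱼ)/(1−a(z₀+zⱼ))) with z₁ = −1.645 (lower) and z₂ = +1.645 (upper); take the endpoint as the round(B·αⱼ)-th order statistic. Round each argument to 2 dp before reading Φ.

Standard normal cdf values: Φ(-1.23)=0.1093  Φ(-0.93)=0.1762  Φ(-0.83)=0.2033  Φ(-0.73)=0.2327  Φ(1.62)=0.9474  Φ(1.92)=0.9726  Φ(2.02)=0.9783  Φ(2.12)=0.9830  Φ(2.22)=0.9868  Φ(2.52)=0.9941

(4.73, 5.46)

Lower: z₀ + z₁ = 0.161 + (-1.645) = -1.484; 1 − a(z₀+z₁) = 1 − (0.043)(-1.484) = 1.0638; argument = 0.161 + (-1.484)/1.0638 = -1.2340 → -1.23.
α₁ = Φ(-1.23) = 0.1093; rank = round(250 × 0.1093) = 27; θ*₍27₎ = 4.73.
Upper: z₀ + z₂ = 1.806; 1 − a(z₀+z₂) = 0.9223; argument = 2.1191 → 2.12; α₂ = 0.9830; rank = 246; θ*₍246₎ = 5.46.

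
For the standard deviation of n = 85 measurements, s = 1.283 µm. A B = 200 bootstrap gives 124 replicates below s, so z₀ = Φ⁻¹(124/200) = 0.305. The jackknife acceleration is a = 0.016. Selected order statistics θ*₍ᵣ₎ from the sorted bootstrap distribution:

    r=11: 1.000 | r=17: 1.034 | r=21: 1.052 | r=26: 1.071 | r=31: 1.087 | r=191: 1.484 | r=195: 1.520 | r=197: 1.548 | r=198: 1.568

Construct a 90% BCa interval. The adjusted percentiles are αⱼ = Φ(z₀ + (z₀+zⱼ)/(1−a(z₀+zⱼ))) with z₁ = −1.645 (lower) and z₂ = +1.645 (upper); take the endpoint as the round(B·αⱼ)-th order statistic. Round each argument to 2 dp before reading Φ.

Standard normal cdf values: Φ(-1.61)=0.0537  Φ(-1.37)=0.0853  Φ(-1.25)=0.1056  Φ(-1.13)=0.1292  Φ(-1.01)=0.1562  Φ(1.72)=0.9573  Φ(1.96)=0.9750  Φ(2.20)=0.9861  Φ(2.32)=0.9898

(1.087, 1.568)

Lower: z₀ + z₁ = 0.305 + (-1.645) = -1.340; 1 − a(z₀+z₁) = 1 − (0.016)(-1.340) = 1.0214; argument = 0.305 + (-1.340)/1.0214 = -1.0069 → -1.01.
α₁ = Φ(-1.01) = 0.1562; rank = round(200 × 0.1562) = 31; θ*₍31₎ = 1.087.
Upper: z₀ + z₂ = 1.950; 1 − a(z₀+z₂) = 0.9688; argument = 2.3178 → 2.32; α₂ = 0.9898; rank = 198; θ*₍198₎ = 1.568.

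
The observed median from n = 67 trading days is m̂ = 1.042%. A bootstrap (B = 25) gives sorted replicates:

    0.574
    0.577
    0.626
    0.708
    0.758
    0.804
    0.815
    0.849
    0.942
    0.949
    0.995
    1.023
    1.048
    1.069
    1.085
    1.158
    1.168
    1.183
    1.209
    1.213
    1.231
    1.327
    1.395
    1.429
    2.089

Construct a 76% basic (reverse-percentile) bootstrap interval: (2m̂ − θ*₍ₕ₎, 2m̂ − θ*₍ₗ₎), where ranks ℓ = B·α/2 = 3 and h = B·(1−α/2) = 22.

Percentile endpoints at ranks 3 and 22: θ*₍3₎ = 0.626, θ*₍22₎ = 1.327.
Basic interval reflects these around m̂:
  lower = 2 × 1.042 − 1.327 = 0.757
  upper = 2 × 1.042 − 0.626 = 1.458

(0.757, 1.458)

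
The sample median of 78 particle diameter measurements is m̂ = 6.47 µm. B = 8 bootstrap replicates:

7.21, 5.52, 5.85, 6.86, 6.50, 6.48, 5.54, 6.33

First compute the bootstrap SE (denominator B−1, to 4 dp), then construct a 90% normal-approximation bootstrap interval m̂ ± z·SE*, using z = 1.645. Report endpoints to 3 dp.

(5.467, 7.473)

Mean of replicates = 6.2862; sum of squared deviations = 2.6020; SE* = √(2.6020/7) = 0.6097
Margin = 1.645 × 0.6097 = 1.0030
Interval: 6.47 ± 1.0030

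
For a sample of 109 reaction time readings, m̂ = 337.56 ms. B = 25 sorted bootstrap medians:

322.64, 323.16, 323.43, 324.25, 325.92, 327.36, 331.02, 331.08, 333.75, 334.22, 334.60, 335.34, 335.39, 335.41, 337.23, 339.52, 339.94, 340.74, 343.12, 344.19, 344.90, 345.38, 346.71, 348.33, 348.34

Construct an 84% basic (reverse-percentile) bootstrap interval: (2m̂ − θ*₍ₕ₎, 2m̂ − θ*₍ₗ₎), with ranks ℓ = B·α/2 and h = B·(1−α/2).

(328.41, 351.96)

Percentile endpoints at ranks 2 and 23: θ*₍2₎ = 323.16, θ*₍23₎ = 346.71.
Basic interval reflects these around m̂:
  lower = 2 × 337.56 − 346.71 = 328.41
  upper = 2 × 337.56 − 323.16 = 351.96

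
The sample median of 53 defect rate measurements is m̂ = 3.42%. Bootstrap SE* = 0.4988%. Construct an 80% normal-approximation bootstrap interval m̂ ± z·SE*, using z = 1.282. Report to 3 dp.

Margin = 1.282 × 0.4988 = 0.6395
Interval: 3.42 ± 0.6395

(2.781, 4.059)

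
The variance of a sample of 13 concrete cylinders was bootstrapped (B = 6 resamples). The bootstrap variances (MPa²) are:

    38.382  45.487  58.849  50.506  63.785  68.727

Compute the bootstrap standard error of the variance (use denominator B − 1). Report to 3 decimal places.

SE* = 11.526

Bootstrap SE is the standard deviation of the 6 replicate variances.
Mean of replicates: (38.382 + 45.487 + 58.849 + 50.506 + 63.785 + 68.727) / 6 = 325.7360 / 6 = 54.2893
Sum of squared deviations: (−15.9073)² + (−8.8023)² + (+4.5597)² + (−3.7833)² + (+9.4957)² + (+14.4377)² = 664.2424
Variance = 664.2424 / 5 = 132.8485
SE* = √132.8485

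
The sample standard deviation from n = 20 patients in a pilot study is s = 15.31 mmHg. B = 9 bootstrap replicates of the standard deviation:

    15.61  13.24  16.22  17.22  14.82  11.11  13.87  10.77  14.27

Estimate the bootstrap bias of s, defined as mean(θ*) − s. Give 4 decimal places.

bias = −1.1844

mean(θ*) = (15.61 + 13.24 + 16.22 + 17.22 + 14.82 + 11.11 + 13.87 + 10.77 + 14.27) / 9 = 14.12556
bias = 14.12556 − 15.31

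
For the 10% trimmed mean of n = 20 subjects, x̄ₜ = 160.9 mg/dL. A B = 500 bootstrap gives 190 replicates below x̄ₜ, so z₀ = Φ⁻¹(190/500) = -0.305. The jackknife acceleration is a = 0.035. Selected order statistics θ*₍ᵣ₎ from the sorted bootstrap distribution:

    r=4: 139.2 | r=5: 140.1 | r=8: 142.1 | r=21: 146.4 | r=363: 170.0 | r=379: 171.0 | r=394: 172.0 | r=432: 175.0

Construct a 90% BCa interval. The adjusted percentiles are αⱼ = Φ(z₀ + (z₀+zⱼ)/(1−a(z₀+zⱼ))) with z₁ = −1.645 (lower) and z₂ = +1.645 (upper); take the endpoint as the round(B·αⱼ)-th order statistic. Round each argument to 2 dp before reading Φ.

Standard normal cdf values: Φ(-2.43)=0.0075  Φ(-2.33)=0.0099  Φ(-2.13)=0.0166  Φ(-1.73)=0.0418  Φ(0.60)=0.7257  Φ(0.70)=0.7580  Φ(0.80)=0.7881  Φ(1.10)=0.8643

Lower: z₀ + z₁ = -0.305 + (-1.645) = -1.950; 1 − a(z₀+z₁) = 1 − (0.035)(-1.950) = 1.0682; argument = -0.305 + (-1.950)/1.0682 = -2.1304 → -2.13.
α₁ = Φ(-2.13) = 0.0166; rank = round(500 × 0.0166) = 8; θ*₍8₎ = 142.1.
Upper: z₀ + z₂ = 1.340; 1 − a(z₀+z₂) = 0.9531; argument = 1.1009 → 1.10; α₂ = 0.8643; rank = 432; θ*₍432₎ = 175.0.

(142.1, 175.0)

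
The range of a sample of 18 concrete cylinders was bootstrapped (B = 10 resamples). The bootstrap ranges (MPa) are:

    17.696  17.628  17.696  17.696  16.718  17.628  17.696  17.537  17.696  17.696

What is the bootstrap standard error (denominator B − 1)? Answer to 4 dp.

Bootstrap SE is the standard deviation of the 10 replicate ranges.
Mean of replicates: (17.696 + 17.628 + 17.696 + 17.696 + 16.718 + 17.628 + 17.696 + 17.537 + 17.696 + 17.696) / 10 = 175.68700 / 10 = 17.56870
Sum of squared deviations: (+0.12730)² + (+0.05930)² + (+0.12730)² + (+0.12730)² + (−0.85070)² + (+0.05930)² + (+0.12730)² + (−0.03170)² + (+0.12730)² + (+0.12730)² = 0.82896
Variance = 0.82896 / 9 = 0.09211
SE* = √0.09211

SE* = 0.3035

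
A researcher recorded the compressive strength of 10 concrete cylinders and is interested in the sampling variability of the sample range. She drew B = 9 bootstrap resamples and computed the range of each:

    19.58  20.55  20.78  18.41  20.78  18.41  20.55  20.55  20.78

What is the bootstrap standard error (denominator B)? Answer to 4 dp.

Bootstrap SE is the standard deviation of the 9 replicate ranges.
Mean of replicates: (19.58 + 20.55 + 20.78 + 18.41 + 20.78 + 18.41 + 20.55 + 20.55 + 20.78) / 9 = 180.39000 / 9 = 20.04333
Sum of squared deviations: (−0.46333)² + (+0.50667)² + (+0.73667)² + (−1.63333)² + (+0.73667)² + (−1.63333)² + (+0.50667)² + (+0.50667)² + (+0.73667)² = 7.94840
Variance = 7.94840 / 9 = 0.88316
SE* = √0.88316

SE* = 0.9398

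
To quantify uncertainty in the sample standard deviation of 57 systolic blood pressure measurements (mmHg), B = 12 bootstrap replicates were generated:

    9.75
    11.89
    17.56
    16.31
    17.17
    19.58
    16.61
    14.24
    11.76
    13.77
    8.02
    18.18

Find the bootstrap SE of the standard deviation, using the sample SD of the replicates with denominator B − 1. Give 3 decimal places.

SE* = 3.605

Bootstrap SE is the standard deviation of the 12 replicate standard deviations.
Mean of replicates: (9.75 + 11.89 + 17.56 + 16.31 + 17.17 + 19.58 + 16.61 + 14.24 + 11.76 + 13.77 + 8.02 + 18.18) / 12 = 174.8400 / 12 = 14.5700
Sum of squared deviations: (−4.8200)² + (−2.6800)² + (+2.9900)² + (+1.7400)² + (+2.6000)² + (+5.0100)² + (+2.0400)² + (−0.3300)² + (−2.8100)² + (−0.8000)² + (−6.5500)² + (+3.6100)² = 142.9838
Variance = 142.9838 / 11 = 12.9985
SE* = √12.9985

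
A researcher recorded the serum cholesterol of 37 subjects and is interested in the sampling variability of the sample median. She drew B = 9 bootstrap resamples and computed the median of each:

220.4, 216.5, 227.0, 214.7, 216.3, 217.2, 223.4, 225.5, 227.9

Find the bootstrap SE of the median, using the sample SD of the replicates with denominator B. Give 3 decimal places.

Bootstrap SE is the standard deviation of the 9 replicate medians.
Mean of replicates: (220.4 + 216.5 + 227.0 + 214.7 + 216.3 + 217.2 + 223.4 + 225.5 + 227.9) / 9 = 1988.9000 / 9 = 220.9889
Sum of squared deviations: (−0.5889)² + (−4.4889)² + (+6.0111)² + (−6.2889)² + (−4.6889)² + (−3.7889)² + (+2.4111)² + (+4.5111)² + (+6.9111)² = 206.4489
Variance = 206.4489 / 9 = 22.9388
SE* = √22.9388

SE* = 4.789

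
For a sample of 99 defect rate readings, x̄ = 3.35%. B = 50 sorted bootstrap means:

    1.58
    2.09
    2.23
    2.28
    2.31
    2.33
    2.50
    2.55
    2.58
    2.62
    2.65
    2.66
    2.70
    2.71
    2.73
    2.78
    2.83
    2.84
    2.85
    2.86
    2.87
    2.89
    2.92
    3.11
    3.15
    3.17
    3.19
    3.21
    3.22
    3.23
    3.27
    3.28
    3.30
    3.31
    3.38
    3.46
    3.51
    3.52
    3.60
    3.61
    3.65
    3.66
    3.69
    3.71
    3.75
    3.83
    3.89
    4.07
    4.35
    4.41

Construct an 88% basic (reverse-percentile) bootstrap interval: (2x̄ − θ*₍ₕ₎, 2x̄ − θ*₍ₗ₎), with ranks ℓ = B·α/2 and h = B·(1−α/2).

Percentile endpoints at ranks 3 and 47: θ*₍3₎ = 2.23, θ*₍47₎ = 3.89.
Basic interval reflects these around x̄:
  lower = 2 × 3.35 − 3.89 = 2.81
  upper = 2 × 3.35 − 2.23 = 4.47

(2.81, 4.47)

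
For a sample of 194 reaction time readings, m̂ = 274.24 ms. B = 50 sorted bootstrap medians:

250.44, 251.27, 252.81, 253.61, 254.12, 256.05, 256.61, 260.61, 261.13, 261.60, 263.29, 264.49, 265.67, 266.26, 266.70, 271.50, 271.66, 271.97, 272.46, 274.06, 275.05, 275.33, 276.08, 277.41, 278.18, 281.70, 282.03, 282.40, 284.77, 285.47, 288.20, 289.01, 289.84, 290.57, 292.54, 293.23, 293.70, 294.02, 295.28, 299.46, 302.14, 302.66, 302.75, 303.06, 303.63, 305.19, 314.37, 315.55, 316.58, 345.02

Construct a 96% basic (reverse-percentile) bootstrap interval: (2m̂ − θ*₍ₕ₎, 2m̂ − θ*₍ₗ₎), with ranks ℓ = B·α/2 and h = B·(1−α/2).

(231.90, 298.04)

Percentile endpoints at ranks 1 and 49: θ*₍1₎ = 250.44, θ*₍49₎ = 316.58.
Basic interval reflects these around m̂:
  lower = 2 × 274.24 − 316.58 = 231.90
  upper = 2 × 274.24 − 250.44 = 298.04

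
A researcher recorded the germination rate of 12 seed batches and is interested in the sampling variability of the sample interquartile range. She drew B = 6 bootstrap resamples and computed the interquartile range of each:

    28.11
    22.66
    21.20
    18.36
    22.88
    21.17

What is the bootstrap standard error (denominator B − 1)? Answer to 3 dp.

SE* = 3.230

Bootstrap SE is the standard deviation of the 6 replicate interquartile ranges.
Mean of replicates: (28.11 + 22.66 + 21.20 + 18.36 + 22.88 + 21.17) / 6 = 134.3800 / 6 = 22.3967
Sum of squared deviations: (+5.7133)² + (+0.2633)² + (−1.1967)² + (−4.0367)² + (+0.4833)² + (−1.2267)² = 52.1765
Variance = 52.1765 / 5 = 10.4353
SE* = √10.4353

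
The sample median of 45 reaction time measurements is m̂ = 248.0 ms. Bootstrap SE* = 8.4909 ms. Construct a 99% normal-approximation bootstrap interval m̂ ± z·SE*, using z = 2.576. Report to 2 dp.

(226.13, 269.87)

Margin = 2.576 × 8.4909 = 21.873
Interval: 248.0 ± 21.873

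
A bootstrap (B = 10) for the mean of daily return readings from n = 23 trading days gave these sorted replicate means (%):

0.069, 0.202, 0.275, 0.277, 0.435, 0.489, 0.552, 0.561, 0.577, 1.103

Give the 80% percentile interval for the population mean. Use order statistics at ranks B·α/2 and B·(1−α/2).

α = 0.20; lower rank = 10 × 0.100 = 1; upper rank = 10 × 0.900 = 9.
The 1st smallest replicate is 0.069; the 9th is 0.577.

(0.069, 0.577)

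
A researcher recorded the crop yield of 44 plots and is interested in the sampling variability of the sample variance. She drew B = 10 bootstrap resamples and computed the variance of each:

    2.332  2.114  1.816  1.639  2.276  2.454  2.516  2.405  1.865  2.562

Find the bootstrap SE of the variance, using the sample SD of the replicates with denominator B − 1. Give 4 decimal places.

Bootstrap SE is the standard deviation of the 10 replicate variances.
Mean of replicates: (2.332 + 2.114 + 1.816 + 1.639 + 2.276 + 2.454 + 2.516 + 2.405 + 1.865 + 2.562) / 10 = 21.97900 / 10 = 2.19790
Sum of squared deviations: (+0.13410)² + (−0.08390)² + (−0.38190)² + (−0.55890)² + (+0.07810)² + (+0.25610)² + (+0.31810)² + (+0.20710)² + (−0.33290)² + (+0.36410)² = 0.94239
Variance = 0.94239 / 9 = 0.10471
SE* = √0.10471

SE* = 0.3236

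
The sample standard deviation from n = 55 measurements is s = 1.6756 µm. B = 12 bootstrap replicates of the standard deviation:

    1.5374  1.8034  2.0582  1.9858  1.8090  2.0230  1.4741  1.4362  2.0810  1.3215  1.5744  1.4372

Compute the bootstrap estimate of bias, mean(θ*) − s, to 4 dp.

mean(θ*) = (1.5374 + 1.8034 + 2.0582 + 1.9858 + 1.8090 + 2.0230 + 1.4741 + 1.4362 + 2.0810 + 1.3215 + 1.5744 + 1.4372) / 12 = 1.71177
bias = 1.71177 − 1.6756

bias = +0.0362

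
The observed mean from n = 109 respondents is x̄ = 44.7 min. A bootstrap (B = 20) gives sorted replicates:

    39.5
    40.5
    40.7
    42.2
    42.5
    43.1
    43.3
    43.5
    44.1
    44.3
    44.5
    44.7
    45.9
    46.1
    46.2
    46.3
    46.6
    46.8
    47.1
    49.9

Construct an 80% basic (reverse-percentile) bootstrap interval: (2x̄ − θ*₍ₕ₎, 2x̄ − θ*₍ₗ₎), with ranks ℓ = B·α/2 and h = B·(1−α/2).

(42.6, 48.9)

Percentile endpoints at ranks 2 and 18: θ*₍2₎ = 40.5, θ*₍18₎ = 46.8.
Basic interval reflects these around x̄:
  lower = 2 × 44.7 − 46.8 = 42.6
  upper = 2 × 44.7 − 40.5 = 48.9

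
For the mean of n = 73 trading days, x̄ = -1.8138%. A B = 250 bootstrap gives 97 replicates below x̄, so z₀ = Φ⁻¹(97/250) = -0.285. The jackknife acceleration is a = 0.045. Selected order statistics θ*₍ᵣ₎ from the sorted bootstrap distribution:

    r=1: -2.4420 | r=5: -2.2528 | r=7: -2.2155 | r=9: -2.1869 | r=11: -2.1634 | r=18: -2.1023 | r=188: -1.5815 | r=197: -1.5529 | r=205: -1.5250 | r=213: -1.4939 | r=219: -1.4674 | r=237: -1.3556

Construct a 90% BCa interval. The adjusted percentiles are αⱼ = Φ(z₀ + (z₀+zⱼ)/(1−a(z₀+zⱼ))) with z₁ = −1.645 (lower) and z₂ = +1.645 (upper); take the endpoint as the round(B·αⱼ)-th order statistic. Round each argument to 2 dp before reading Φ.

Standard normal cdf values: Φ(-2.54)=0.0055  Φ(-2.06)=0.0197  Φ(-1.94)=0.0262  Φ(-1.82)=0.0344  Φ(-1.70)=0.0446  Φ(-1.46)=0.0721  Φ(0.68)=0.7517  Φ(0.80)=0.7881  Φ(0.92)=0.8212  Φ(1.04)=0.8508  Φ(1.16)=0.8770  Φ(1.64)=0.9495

Lower: z₀ + z₁ = -0.285 + (-1.645) = -1.930; 1 − a(z₀+z₁) = 1 − (0.045)(-1.930) = 1.0869; argument = -0.285 + (-1.930)/1.0869 = -2.0608 → -2.06.
α₁ = Φ(-2.06) = 0.0197; rank = round(250 × 0.0197) = 5; θ*₍5₎ = -2.2528.
Upper: z₀ + z₂ = 1.360; 1 − a(z₀+z₂) = 0.9388; argument = 1.1637 → 1.16; α₂ = 0.8770; rank = 219; θ*₍219₎ = -1.4674.

(-2.2528, -1.4674)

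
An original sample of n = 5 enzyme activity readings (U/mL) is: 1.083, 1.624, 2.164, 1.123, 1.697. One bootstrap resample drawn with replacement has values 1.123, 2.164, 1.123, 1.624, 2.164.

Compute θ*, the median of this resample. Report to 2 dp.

Sorted: 1.123, 1.123, 1.624, 2.164, 2.164
Median = middle value = 1.62

θ* = 1.62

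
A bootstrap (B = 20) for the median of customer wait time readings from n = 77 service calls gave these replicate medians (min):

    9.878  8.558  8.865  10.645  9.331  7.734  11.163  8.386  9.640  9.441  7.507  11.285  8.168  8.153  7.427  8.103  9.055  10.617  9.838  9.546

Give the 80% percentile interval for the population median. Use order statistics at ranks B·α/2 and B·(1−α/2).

Sorted replicates: 7.427, 7.507, 7.734, 8.103, 8.153, 8.168, 8.386, 8.558, 8.865, 9.055, 9.331, 9.441, 9.546, 9.640, 9.838, 9.878, 10.617, 10.645, 11.163, 11.285
α = 0.20; lower rank = 20 × 0.100 = 2; upper rank = 20 × 0.900 = 18.
The 2nd smallest replicate is 7.507; the 18th is 10.645.

(7.507, 10.645)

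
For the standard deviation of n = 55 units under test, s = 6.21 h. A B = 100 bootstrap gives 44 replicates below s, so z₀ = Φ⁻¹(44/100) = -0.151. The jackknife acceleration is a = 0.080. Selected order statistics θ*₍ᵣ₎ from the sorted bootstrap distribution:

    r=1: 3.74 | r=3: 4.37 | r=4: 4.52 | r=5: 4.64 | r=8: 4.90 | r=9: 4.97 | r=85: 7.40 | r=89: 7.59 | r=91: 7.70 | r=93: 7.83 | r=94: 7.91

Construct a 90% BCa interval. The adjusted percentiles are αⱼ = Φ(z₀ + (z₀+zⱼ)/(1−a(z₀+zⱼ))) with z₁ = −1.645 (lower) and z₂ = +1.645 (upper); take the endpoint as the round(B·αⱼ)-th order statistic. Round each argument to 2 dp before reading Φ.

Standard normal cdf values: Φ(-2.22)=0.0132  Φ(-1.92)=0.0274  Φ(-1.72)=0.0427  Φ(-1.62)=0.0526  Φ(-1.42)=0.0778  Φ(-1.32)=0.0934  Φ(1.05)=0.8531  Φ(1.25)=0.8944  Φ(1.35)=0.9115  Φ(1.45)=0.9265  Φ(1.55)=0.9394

Lower: z₀ + z₁ = -0.151 + (-1.645) = -1.796; 1 − a(z₀+z₁) = 1 − (0.080)(-1.796) = 1.1437; argument = -0.151 + (-1.796)/1.1437 = -1.7214 → -1.72.
α₁ = Φ(-1.72) = 0.0427; rank = round(100 × 0.0427) = 4; θ*₍4₎ = 4.52.
Upper: z₀ + z₂ = 1.494; 1 − a(z₀+z₂) = 0.8805; argument = 1.5458 → 1.55; α₂ = 0.9394; rank = 94; θ*₍94₎ = 7.91.

(4.52, 7.91)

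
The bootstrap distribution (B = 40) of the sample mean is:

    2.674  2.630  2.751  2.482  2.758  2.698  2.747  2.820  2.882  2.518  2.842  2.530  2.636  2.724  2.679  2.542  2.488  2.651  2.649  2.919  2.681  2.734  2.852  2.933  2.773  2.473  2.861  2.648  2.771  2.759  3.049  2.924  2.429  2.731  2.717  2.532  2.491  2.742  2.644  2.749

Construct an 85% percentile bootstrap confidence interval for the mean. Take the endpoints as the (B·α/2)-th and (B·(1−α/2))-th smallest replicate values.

(2.482, 2.919)

Sorted replicates: 2.429, 2.473, 2.482, 2.488, 2.491, 2.518, 2.530, 2.532, 2.542, 2.630, 2.636, 2.644, 2.648, 2.649, 2.651, 2.674, 2.679, 2.681, 2.698, 2.717, 2.724, 2.731, 2.734, 2.742, 2.747, 2.749, 2.751, 2.758, 2.759, 2.771, 2.773, 2.820, 2.842, 2.852, 2.861, 2.882, 2.919, 2.924, 2.933, 3.049
α = 0.15; lower rank = 40 × 0.075 = 3; upper rank = 40 × 0.925 = 37.
The 3rd smallest replicate is 2.482; the 37th is 2.919.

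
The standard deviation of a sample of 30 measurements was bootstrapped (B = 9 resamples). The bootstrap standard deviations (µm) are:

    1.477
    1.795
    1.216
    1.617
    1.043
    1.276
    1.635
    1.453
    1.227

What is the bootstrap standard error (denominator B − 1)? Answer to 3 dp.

SE* = 0.243

Bootstrap SE is the standard deviation of the 9 replicate standard deviations.
Mean of replicates: (1.477 + 1.795 + 1.216 + 1.617 + 1.043 + 1.276 + 1.635 + 1.453 + 1.227) / 9 = 12.7390 / 9 = 1.4154
Sum of squared deviations: (+0.0616)² + (+0.3796)² + (−0.1994)² + (+0.2016)² + (−0.3724)² + (−0.1394)² + (+0.2196)² + (+0.0376)² + (−0.1884)² = 0.4715
Variance = 0.4715 / 8 = 0.0589
SE* = √0.0589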